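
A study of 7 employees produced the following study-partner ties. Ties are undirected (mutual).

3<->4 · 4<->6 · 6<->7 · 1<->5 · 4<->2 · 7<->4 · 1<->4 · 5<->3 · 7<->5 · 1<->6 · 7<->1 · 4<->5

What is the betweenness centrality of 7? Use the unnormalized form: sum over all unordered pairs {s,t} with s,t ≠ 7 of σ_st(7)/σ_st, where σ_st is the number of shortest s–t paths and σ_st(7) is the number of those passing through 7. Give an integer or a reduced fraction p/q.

1/3

Pairs whose geodesics pass through 7 — 6–5: 1/3.
All other pairs contribute 0.
Summing the contributions gives betweenness(7) = 1/3.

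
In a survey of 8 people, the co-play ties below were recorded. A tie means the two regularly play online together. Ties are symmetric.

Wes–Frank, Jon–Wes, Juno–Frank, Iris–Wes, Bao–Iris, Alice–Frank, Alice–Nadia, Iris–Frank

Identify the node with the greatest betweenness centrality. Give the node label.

Unnormalized betweenness of each node: Alice:6, Bao:0, Frank:14, Iris:6, Jon:0, Juno:0, Nadia:0, Wes:6.
Frank has the largest value, 14, making it the main broker — the node through which the most shortest paths run.

Frank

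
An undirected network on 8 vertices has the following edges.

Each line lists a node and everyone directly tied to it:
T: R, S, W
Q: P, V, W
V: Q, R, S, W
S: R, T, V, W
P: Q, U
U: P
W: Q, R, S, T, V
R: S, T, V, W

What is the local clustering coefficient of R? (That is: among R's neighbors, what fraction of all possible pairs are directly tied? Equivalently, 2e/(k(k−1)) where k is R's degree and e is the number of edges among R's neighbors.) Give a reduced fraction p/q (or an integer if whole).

R's neighbors: S, T, V, and W (k = 4).
Possible neighbor pairs: C(4,2) = 6. Edges among them: S–T, S–V, S–W, T–W, V–W → e = 5.
Clustering(R) = 5/6.

5/6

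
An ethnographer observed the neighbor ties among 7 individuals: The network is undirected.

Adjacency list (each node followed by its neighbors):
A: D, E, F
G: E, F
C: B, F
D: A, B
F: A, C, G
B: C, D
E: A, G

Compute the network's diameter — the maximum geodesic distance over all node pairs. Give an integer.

Eccentricity of each node (its greatest distance to any other): A:2, B:3, C:3, D:3, E:3, F:2, G:3.
The maximum eccentricity is 3, realized for instance by the pair G–D via G – E – A – D. So the diameter is 3.

3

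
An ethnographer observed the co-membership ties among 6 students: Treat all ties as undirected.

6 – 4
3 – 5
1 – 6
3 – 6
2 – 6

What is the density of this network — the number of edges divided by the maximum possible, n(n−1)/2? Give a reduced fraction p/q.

1/3

There are 5 edges and 6 nodes, so the maximum possible is C(6,2) = 15.
Density = 5/15 = 1/3.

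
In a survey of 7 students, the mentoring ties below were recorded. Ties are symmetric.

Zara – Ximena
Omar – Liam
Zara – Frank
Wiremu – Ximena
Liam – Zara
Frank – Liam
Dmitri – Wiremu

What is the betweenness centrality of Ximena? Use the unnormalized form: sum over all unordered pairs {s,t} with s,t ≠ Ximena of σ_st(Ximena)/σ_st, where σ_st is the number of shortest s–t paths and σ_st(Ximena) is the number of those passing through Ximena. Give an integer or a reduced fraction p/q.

Pairs whose geodesics pass through Ximena — Dmitri–Zara: 1; Dmitri–Frank: 1; Dmitri–Liam: 1; Dmitri–Omar: 1; Wiremu–Zara: 1; Wiremu–Frank: 1; Wiremu–Liam: 1; Wiremu–Omar: 1.
All other pairs contribute 0.
Summing the contributions gives betweenness(Ximena) = 8.

8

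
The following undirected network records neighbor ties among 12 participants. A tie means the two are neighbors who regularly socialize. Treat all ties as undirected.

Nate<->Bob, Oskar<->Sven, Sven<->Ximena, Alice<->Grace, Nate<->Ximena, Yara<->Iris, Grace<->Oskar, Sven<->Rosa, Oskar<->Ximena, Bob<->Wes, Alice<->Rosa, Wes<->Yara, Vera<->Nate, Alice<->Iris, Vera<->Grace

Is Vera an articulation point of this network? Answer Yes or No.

Even without Vera, every remaining node can still reach every other (the residual graph is connected), so Vera is not a cut vertex.

No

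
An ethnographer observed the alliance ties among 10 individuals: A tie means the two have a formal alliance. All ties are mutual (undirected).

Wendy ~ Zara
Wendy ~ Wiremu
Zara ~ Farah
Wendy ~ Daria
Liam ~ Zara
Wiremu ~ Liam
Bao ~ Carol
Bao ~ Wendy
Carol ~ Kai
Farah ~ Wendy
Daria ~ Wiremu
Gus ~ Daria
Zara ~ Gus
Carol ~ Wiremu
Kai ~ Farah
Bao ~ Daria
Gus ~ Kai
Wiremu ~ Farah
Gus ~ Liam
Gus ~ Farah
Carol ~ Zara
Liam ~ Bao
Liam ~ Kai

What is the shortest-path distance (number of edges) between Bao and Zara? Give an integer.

2

One shortest route is Bao – Wendy – Zara, which uses 2 edges, and Bao and Zara are not directly tied, so nothing shorter exists. So d(Bao,Zara) = 2.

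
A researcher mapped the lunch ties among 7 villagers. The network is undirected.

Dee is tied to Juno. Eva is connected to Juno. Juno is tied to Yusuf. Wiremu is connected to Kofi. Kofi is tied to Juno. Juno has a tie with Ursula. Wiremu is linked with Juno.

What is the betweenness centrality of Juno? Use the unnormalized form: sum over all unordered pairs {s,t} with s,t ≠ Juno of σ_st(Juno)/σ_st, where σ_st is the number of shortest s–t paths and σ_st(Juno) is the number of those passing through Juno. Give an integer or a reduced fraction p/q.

14

Pairs whose geodesics pass through Juno — Eva–Kofi: 1; Eva–Dee: 1; Eva–Ursula: 1; Eva–Yusuf: 1; Eva–Wiremu: 1; Kofi–Dee: 1; Kofi–Ursula: 1; Kofi–Yusuf: 1; Dee–Ursula: 1; Dee–Yusuf: 1; Dee–Wiremu: 1; Ursula–Yusuf: 1; Ursula–Wiremu: 1; Yusuf–Wiremu: 1.
All other pairs contribute 0.
Summing the contributions gives betweenness(Juno) = 14.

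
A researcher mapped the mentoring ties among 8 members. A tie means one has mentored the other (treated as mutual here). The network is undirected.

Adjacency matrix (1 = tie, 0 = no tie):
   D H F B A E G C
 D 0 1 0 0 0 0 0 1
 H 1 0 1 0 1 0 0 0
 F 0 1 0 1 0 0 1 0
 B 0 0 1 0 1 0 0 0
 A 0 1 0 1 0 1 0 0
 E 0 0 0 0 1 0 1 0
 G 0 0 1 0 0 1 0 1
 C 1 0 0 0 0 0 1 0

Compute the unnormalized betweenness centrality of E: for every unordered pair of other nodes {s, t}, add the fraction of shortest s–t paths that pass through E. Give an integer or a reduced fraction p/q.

Pairs whose geodesics pass through E — A–G: 1; A–C: 1/2.
All other pairs contribute 0.
Summing the contributions gives betweenness(E) = 3/2.

3/2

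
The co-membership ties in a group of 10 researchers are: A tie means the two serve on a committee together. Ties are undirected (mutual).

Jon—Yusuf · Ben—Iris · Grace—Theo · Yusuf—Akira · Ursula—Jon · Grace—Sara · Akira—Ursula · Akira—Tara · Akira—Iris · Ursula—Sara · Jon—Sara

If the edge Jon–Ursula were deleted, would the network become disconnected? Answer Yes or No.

No

Even without that edge, Jon still reaches Ursula via Jon – Sara – Ursula, so the network stays connected. Not a bridge.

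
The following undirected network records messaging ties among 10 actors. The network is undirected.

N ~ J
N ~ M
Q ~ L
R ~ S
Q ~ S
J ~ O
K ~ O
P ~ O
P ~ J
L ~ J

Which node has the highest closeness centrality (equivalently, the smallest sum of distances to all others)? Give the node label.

J

Farness (sum of distances to all others) for each node — J:17, K:30, L:19, M:31, N:23, O:22, P:23, Q:23, R:37, S:29.
The smallest farness is 17, for J, so J has the highest closeness.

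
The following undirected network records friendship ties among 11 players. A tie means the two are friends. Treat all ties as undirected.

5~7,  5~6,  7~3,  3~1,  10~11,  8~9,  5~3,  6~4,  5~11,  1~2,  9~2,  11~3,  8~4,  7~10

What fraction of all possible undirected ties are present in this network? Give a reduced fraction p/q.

There are 14 edges and 11 nodes, so the maximum possible is C(11,2) = 55.
Density = 14/55.

14/55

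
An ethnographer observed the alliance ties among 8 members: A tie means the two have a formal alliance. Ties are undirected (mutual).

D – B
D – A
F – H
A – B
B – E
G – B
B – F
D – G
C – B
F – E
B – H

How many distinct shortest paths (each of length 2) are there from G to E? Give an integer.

1

The shortest distance is 2, and the only length-2 path is G–B–E. So there is exactly 1 shortest path.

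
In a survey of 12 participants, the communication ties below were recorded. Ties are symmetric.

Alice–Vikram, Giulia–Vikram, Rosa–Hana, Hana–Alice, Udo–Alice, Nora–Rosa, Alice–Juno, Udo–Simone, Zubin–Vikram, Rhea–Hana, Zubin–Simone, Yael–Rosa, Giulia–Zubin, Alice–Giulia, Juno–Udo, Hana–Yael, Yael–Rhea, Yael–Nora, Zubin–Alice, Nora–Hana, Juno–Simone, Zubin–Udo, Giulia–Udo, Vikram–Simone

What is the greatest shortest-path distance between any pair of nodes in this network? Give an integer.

Eccentricity of each node (its greatest distance to any other): Alice:2, Giulia:3, Hana:3, Juno:3, Nora:4, Rhea:4, Rosa:4, Simone:4, Udo:3, Vikram:3, Yael:4, Zubin:3.
The maximum eccentricity is 4, realized for instance by the pair Rhea–Simone via Rhea – Hana – Alice – Juno – Simone. So the diameter is 4.

4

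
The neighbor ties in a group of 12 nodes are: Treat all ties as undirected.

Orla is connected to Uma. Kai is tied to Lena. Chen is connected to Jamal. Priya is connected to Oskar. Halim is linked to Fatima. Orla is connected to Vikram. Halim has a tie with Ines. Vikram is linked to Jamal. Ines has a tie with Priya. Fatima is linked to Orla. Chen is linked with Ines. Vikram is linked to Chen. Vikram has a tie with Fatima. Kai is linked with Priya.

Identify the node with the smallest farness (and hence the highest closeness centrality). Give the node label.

Farness (sum of distances to all others) for each node — Chen:24, Fatima:27, Halim:26, Ines:23, Jamal:30, Kai:35, Lena:45, Orla:32, Oskar:37, Priya:27, Uma:42, Vikram:26.
The smallest farness is 23, for Ines, so Ines has the highest closeness.

Ines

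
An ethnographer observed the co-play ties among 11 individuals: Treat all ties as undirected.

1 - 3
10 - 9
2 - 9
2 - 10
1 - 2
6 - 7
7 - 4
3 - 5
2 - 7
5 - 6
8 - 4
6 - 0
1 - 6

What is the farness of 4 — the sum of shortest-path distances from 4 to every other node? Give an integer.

25

Distances from 4: 0:3, 1:3, 2:2, 3:4, 5:3, 6:2, 7:1, 8:1, 9:3, 10:3.
Sum = 3 + 3 + 2 + 4 + 3 + 2 + 1 + 1 + 3 + 3 = 25.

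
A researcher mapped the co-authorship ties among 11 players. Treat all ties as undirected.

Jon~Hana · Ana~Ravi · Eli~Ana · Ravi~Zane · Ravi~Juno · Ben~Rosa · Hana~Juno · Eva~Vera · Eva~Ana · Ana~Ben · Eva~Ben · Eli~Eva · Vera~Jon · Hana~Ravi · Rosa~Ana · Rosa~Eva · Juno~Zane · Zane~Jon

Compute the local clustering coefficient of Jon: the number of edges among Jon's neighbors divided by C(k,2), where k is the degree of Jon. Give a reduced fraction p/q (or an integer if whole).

0

Jon's neighbors: Hana, Vera, and Zane (k = 3).
Possible neighbor pairs: C(3,2) = 3. Edges among them: none → e = 0.
Clustering(Jon) = 0/3 = 0.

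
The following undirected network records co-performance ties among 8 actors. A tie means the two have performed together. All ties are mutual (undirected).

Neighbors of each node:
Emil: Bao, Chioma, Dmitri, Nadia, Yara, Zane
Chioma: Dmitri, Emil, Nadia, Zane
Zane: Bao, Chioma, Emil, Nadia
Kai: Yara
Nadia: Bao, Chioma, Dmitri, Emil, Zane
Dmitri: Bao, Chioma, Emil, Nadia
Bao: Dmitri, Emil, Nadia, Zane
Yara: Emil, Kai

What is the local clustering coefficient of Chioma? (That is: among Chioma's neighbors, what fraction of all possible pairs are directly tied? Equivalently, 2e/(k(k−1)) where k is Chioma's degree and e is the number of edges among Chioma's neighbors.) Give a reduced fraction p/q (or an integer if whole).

Chioma's neighbors: Dmitri, Emil, Nadia, and Zane (k = 4).
Possible neighbor pairs: C(4,2) = 6. Edges among them: Dmitri–Emil, Dmitri–Nadia, Emil–Nadia, Emil–Zane, Nadia–Zane → e = 5.
Clustering(Chioma) = 5/6.

5/6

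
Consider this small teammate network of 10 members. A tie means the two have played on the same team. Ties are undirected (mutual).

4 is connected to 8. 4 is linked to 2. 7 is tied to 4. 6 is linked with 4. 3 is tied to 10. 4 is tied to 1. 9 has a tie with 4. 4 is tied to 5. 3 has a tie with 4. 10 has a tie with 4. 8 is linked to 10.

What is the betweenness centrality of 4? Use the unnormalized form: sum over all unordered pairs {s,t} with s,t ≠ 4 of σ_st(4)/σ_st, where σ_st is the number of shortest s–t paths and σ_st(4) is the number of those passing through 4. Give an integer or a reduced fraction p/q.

Pairs whose geodesics pass through 4 — 8–5: 1; 8–6: 1; 8–2: 1; 8–3: 1/2; 8–1: 1; 8–9: 1; 8–7: 1; 5–6: 1; 5–2: 1; 5–3: 1; 5–1: 1; 5–9: 1; 5–10: 1; 5–7: 1 … (+20 more pairs).
All other pairs contribute 0.
Summing the contributions gives betweenness(4) = 67/2.

67/2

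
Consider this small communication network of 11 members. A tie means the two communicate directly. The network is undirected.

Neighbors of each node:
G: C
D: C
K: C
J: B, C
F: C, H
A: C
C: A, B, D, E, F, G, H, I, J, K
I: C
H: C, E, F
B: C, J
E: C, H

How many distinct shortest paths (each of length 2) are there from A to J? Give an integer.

The shortest distance is 2, and the only length-2 path is A–C–J. So there is exactly 1 shortest path.

1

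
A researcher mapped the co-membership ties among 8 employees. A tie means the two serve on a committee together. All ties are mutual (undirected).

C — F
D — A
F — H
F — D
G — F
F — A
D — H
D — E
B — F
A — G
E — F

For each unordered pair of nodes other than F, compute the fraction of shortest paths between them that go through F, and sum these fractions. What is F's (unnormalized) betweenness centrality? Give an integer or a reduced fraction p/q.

Pairs whose geodesics pass through F — D–C: 1; D–B: 1; D–G: 1/2; C–B: 1; C–A: 1; C–G: 1; C–E: 1; C–H: 1; B–A: 1; B–G: 1; B–E: 1; B–H: 1; A–E: 1/2; A–H: 1/2 … (+3 more pairs).
All other pairs contribute 0.
Summing the contributions gives betweenness(F) = 15.

15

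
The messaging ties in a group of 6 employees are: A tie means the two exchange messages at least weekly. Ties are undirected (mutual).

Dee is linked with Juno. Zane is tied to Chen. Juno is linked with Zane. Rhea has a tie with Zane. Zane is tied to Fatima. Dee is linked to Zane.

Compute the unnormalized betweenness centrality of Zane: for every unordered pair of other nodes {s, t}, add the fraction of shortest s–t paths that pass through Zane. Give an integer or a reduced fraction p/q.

Pairs whose geodesics pass through Zane — Chen–Dee: 1; Chen–Juno: 1; Chen–Rhea: 1; Chen–Fatima: 1; Dee–Rhea: 1; Dee–Fatima: 1; Juno–Rhea: 1; Juno–Fatima: 1; Rhea–Fatima: 1.
All other pairs contribute 0.
Summing the contributions gives betweenness(Zane) = 9.

9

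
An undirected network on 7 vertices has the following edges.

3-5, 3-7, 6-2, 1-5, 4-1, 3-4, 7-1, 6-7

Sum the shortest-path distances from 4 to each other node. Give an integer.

Distances from 4: 1:1, 2:4, 3:1, 5:2, 6:3, 7:2.
Sum = 1 + 4 + 1 + 2 + 3 + 2 = 13.

13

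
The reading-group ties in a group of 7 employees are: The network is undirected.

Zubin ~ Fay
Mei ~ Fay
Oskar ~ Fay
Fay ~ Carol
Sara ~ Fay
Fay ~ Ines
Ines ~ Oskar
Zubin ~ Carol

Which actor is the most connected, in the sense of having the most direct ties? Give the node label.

Degrees — Carol:2, Fay:6, Ines:2, Mei:1, Oskar:2, Sara:1, Zubin:2.
The maximum is 6, attained only by Fay.

Fay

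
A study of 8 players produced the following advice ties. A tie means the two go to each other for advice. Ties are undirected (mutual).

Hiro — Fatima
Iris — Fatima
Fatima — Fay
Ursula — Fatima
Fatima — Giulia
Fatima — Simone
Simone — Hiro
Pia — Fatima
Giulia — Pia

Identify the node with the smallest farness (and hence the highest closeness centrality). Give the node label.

Farness (sum of distances to all others) for each node — Fatima:7, Fay:13, Giulia:12, Hiro:12, Iris:13, Pia:12, Simone:12, Ursula:13.
The smallest farness is 7, for Fatima, so Fatima has the highest closeness.

Fatima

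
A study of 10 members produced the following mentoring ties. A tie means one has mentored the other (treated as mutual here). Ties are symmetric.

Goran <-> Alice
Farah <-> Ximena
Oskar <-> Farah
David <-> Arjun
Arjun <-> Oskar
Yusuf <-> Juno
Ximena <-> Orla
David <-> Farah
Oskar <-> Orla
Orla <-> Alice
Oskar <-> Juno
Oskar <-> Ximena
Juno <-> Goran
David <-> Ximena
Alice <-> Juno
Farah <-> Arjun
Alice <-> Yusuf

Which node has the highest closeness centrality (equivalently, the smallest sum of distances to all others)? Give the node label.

Oskar

Farness (sum of distances to all others) for each node — Alice:17, Arjun:18, David:21, Farah:17, Goran:21, Juno:15, Orla:15, Oskar:13, Ximena:16, Yusuf:21.
The smallest farness is 13, for Oskar, so Oskar has the highest closeness.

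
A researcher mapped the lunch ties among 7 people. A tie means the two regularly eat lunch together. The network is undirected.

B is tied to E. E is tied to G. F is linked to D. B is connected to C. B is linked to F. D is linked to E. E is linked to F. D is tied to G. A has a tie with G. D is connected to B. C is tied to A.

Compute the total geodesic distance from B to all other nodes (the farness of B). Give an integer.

8

Distances from B: A:2, C:1, D:1, E:1, F:1, G:2.
Sum = 2 + 1 + 1 + 1 + 1 + 2 = 8.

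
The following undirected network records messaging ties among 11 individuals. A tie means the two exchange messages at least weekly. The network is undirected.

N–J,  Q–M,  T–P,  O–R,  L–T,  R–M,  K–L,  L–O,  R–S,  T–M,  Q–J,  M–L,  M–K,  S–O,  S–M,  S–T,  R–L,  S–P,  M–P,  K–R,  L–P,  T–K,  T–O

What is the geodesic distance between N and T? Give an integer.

4

One shortest route is N – J – Q – M – T, which uses 4 edges, and at distance 3 from N we only reach {M}, which does not include T. So d(N,T) = 4.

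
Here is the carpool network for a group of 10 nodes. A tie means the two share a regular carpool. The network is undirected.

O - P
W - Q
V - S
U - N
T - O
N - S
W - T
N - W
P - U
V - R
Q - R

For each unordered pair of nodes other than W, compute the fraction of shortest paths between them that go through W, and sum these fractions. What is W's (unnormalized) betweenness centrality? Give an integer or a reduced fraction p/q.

Pairs whose geodesics pass through W — Q–T: 1; Q–O: 1; Q–P: 2/2; Q–U: 1; Q–N: 1; Q–S: 1/2; T–U: 1/2; T–N: 1; T–S: 1; T–V: 2/2; T–R: 1; O–N: 1/2; O–S: 1/2; O–V: 2/3 … (+4 more pairs).
All other pairs contribute 0.
Summing the contributions gives betweenness(W) = 43/3.

43/3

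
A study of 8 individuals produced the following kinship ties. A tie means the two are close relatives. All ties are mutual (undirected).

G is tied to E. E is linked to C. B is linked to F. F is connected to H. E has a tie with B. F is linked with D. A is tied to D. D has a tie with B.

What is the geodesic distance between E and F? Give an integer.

2

One shortest route is E – B – F, which uses 2 edges, and E and F are not directly tied, so nothing shorter exists. So d(E,F) = 2.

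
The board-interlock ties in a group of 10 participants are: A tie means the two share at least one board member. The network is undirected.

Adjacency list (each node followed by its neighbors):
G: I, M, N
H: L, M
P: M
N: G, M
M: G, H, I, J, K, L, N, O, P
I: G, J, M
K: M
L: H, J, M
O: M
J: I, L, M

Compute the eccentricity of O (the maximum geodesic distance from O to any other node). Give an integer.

2

Distances from O: G:2, H:2, I:2, J:2, K:2, L:2, M:1, N:2, P:2.
The largest is 2 (to I, P, J, L, N, K, H, and G), so the eccentricity of O is 2.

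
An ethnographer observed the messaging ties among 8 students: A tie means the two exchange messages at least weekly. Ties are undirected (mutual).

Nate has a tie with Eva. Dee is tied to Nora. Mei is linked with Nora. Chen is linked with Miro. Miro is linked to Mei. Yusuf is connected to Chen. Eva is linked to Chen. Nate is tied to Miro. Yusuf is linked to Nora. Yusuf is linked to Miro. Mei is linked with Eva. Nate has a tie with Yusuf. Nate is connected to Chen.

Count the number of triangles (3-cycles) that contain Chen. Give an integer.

Chen's neighbors: Eva, Miro, Nate, and Yusuf.
Neighbor pairs that are themselves tied: Chen–Eva–Nate; Chen–Miro–Nate; Chen–Miro–Yusuf; Chen–Nate–Yusuf. Each forms one triangle with Chen, for 4 in total.

4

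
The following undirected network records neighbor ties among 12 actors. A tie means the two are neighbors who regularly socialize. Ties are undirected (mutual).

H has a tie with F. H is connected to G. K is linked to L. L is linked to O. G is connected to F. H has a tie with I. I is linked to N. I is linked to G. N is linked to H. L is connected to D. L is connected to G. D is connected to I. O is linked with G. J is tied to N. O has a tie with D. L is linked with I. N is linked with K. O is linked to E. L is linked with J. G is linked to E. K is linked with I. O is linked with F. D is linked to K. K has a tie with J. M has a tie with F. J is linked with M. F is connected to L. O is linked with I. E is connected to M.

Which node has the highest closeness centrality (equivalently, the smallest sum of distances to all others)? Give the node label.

L

Farness (sum of distances to all others) for each node — D:19, E:21, F:17, G:16, H:18, I:16, J:18, K:18, L:15, M:21, N:19, O:16.
The smallest farness is 15, for L, so L has the highest closeness.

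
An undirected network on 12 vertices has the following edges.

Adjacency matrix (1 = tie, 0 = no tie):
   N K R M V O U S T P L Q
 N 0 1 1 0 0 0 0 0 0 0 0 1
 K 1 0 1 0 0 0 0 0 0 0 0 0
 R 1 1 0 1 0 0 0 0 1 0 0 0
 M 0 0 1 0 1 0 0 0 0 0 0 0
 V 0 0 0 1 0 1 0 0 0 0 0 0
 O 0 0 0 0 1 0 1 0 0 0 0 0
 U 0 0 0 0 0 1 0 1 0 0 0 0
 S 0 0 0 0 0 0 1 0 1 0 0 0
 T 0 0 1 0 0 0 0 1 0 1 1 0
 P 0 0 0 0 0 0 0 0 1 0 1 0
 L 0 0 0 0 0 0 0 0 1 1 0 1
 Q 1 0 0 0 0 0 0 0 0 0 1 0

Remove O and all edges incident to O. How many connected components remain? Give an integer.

O's neighbors (U and V) remain reachable from one another through other ties, so the rest of the network stays in one piece.

1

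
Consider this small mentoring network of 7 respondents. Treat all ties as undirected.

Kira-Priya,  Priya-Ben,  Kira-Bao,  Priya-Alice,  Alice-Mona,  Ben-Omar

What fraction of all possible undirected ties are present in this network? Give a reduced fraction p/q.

There are 6 edges and 7 nodes, so the maximum possible is C(7,2) = 21.
Density = 6/21 = 2/7.

2/7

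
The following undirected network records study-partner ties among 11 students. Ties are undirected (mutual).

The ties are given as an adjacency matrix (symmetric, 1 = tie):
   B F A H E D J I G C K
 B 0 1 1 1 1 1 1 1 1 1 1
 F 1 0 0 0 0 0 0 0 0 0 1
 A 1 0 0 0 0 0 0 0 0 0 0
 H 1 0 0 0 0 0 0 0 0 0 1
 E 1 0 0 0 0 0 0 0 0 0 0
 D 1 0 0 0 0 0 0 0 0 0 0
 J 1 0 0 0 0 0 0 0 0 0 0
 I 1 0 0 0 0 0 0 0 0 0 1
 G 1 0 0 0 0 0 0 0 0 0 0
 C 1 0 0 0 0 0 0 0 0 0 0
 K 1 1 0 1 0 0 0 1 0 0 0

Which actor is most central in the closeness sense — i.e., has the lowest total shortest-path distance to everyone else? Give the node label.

B

Farness (sum of distances to all others) for each node — A:19, B:10, C:19, D:19, E:19, F:18, G:19, H:18, I:18, J:19, K:16.
The smallest farness is 10, for B, so B has the highest closeness.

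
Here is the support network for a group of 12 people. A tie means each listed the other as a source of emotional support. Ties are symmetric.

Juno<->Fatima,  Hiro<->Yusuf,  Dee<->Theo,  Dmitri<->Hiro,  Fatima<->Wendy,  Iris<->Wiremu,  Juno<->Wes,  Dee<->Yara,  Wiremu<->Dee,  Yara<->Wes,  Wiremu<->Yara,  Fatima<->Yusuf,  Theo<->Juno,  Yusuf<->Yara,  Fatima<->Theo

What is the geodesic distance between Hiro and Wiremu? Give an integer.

One shortest route is Hiro – Yusuf – Yara – Wiremu, which uses 3 edges, and at distance 2 from Hiro we only reach {Fatima, Yara}, which does not include Wiremu. So d(Hiro,Wiremu) = 3.

3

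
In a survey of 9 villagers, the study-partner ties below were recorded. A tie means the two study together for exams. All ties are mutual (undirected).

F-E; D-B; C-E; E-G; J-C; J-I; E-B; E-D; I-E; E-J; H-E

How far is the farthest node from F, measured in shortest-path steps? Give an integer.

Distances from F: B:2, C:2, D:2, E:1, G:2, H:2, I:2, J:2.
The largest is 2 (to I, J, G, B, D, H, and C), so the eccentricity of F is 2.

2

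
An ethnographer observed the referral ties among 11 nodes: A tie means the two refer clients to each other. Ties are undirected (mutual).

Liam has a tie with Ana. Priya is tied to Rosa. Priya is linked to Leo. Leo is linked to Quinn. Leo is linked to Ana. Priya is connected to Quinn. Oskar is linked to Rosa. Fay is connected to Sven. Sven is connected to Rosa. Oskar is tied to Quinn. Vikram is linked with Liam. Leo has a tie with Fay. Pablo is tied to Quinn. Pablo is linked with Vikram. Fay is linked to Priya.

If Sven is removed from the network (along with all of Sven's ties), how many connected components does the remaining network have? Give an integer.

Sven's neighbors (Fay and Rosa) remain reachable from one another through other ties, so the rest of the network stays in one piece.

1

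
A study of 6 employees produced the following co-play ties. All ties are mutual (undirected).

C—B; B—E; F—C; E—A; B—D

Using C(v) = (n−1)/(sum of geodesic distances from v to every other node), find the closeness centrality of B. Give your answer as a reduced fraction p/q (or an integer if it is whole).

5/7

Distances from B: A:2, C:1, D:1, E:1, F:2. Sum = 7.
n = 6, so closeness = 5/7.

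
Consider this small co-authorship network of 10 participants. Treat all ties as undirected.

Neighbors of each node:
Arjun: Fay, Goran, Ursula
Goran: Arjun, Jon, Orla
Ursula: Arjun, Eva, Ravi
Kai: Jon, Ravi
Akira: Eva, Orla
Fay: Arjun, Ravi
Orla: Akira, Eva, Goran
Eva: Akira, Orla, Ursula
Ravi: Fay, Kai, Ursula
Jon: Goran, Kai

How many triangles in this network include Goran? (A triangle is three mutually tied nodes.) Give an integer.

0

Goran's neighbors are Arjun, Jon, and Orla, but none of them are tied to each other, so no triangle contains Goran.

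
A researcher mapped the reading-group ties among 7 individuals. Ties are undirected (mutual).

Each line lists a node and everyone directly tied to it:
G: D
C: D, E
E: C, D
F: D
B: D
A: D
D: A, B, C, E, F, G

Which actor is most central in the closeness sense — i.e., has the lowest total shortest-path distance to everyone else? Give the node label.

D

Farness (sum of distances to all others) for each node — A:11, B:11, C:10, D:6, E:10, F:11, G:11.
The smallest farness is 6, for D, so D has the highest closeness.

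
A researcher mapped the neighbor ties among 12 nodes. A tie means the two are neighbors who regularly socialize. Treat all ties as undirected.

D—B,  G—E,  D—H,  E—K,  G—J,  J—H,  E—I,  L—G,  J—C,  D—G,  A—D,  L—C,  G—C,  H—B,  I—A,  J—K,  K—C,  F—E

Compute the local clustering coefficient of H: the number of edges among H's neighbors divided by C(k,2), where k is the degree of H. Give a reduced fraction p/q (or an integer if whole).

1/3

H's neighbors: B, D, and J (k = 3).
Possible neighbor pairs: C(3,2) = 3. Edges among them: B–D → e = 1.
Clustering(H) = 1/3.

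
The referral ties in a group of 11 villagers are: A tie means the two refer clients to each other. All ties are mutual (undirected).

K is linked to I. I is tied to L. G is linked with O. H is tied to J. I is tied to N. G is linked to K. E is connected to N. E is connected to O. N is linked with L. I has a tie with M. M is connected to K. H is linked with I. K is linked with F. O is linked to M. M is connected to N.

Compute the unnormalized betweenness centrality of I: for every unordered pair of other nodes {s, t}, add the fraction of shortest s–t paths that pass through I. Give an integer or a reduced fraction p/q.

259/12

Pairs whose geodesics pass through I — H–M: 1; H–N: 1; H–K: 1; H–E: 1; H–O: 1; H–F: 1; H–G: 1; H–L: 1; M–J: 1; M–L: 1/2; N–K: 1/2; N–J: 1; N–F: 1/2; N–G: 1/4 … (+12 more pairs).
All other pairs contribute 0.
Summing the contributions gives betweenness(I) = 259/12.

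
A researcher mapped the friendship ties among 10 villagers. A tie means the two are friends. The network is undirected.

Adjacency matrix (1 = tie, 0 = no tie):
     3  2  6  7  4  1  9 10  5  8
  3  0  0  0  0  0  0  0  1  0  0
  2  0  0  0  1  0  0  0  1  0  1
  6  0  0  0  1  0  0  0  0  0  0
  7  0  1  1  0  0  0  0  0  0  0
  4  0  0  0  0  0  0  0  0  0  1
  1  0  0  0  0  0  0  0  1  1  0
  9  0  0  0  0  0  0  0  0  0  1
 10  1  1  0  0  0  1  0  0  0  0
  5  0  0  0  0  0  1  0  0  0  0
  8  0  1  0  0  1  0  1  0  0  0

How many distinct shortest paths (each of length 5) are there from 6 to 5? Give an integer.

1

The shortest distance is 5, and the only length-5 path is 6–7–2–10–1–5. So there is exactly 1 shortest path.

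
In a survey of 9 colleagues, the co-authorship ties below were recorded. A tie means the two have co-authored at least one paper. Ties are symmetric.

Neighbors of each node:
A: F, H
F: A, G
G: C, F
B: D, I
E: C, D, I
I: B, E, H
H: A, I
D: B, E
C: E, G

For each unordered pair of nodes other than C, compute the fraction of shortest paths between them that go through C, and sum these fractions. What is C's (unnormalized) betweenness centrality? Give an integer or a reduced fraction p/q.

6

Pairs whose geodesics pass through C — I–G: 1; B–G: 2/2; D–G: 1; D–F: 1; E–G: 1; E–F: 1.
All other pairs contribute 0.
Summing the contributions gives betweenness(C) = 6.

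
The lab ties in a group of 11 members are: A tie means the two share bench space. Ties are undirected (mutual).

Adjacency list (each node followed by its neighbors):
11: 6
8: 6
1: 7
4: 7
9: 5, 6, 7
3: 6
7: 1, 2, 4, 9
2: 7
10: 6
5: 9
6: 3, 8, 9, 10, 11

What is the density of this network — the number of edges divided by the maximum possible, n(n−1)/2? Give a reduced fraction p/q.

There are 10 edges and 11 nodes, so the maximum possible is C(11,2) = 55.
Density = 10/55 = 2/11.

2/11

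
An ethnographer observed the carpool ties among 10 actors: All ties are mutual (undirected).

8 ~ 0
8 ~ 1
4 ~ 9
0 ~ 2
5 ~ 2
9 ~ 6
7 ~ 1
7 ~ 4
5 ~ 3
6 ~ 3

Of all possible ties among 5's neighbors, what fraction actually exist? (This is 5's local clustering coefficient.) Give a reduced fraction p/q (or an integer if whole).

5's neighbors: 2 and 3 (k = 2).
Possible neighbor pairs: C(2,2) = 1. Edges among them: none → e = 0.
Clustering(5) = 0/1.

0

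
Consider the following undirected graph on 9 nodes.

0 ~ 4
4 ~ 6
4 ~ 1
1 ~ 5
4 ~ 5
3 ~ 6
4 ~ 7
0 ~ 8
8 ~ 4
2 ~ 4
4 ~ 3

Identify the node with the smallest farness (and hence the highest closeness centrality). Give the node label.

4

Farness (sum of distances to all others) for each node — 0:14, 1:14, 2:15, 3:14, 4:8, 5:14, 6:14, 7:15, 8:14.
The smallest farness is 8, for 4, so 4 has the highest closeness.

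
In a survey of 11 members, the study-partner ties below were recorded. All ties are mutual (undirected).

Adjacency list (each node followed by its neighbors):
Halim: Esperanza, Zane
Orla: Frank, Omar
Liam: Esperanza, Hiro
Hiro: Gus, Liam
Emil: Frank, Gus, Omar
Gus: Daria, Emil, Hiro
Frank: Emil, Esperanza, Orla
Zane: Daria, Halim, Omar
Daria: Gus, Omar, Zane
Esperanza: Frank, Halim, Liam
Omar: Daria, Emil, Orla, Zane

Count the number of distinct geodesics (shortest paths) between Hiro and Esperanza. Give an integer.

The shortest distance is 2, and the only length-2 path is Hiro–Liam–Esperanza. So there is exactly 1 shortest path.

1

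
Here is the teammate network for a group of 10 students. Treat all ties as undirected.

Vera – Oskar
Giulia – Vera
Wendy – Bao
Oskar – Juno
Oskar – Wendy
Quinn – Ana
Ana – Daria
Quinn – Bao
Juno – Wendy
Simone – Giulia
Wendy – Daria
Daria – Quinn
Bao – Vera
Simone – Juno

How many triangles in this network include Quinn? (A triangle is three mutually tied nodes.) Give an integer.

Quinn's neighbors: Ana, Bao, and Daria.
Neighbor pairs that are themselves tied: Quinn–Ana–Daria. Each forms one triangle with Quinn, for 1 in total.

1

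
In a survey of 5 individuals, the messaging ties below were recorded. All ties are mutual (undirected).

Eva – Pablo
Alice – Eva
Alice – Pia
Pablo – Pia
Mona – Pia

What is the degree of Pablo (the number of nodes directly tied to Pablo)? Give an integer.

2

Pablo is directly tied to Eva and Pia. That is 2 neighbors, so the degree of Pablo is 2.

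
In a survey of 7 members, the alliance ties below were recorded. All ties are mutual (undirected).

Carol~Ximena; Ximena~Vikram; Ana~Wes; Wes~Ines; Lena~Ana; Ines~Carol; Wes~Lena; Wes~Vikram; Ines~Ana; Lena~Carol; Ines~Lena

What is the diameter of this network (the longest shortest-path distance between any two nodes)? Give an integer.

Eccentricity of each node (its greatest distance to any other): Ana:3, Carol:2, Ines:2, Lena:2, Vikram:2, Wes:2, Ximena:3.
The maximum eccentricity is 3, realized for instance by the pair Ana–Ximena via Ana – Lena – Carol – Ximena. So the diameter is 3.

3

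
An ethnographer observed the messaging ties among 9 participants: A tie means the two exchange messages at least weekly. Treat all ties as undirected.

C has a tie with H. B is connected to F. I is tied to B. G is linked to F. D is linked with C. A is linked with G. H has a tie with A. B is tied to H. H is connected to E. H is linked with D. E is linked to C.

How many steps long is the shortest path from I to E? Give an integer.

One shortest route is I – B – H – E, which uses 3 edges, and at distance 2 from I we only reach {F, H}, which does not include E. So d(I,E) = 3.

3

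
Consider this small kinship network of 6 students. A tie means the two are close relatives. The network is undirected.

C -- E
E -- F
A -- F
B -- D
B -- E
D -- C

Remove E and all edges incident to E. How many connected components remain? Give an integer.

2

Without E, the remaining ties split the others into: {B, C, D}; {A, F}.
That's 2 separate components.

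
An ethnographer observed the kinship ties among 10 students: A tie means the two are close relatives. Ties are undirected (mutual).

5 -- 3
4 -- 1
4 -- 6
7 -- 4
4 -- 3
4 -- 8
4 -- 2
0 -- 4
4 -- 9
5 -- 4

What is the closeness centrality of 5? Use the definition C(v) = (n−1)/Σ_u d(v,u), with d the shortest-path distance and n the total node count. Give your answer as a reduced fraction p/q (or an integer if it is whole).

9/16

Distances from 5: 0:2, 1:2, 2:2, 3:1, 4:1, 6:2, 7:2, 8:2, 9:2. Sum = 16.
n = 10, so closeness = 9/16.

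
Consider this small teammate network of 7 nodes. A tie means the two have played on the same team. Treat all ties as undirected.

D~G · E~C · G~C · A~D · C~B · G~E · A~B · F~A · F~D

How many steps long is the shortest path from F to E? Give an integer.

One shortest route is F – D – G – E, which uses 3 edges, and at distance 2 from F we only reach {B, G}, which does not include E. So d(F,E) = 3.

3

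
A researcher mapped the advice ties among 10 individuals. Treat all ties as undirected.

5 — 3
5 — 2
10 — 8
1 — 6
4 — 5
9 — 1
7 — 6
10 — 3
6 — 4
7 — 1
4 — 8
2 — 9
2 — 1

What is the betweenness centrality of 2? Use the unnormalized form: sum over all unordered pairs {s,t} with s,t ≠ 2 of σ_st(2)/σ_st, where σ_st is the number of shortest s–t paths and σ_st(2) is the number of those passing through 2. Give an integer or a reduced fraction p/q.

Pairs whose geodesics pass through 2 — 7–5: 1/2; 7–3: 1/2; 1–5: 1; 1–3: 1; 1–10: 1/2; 9–5: 1; 9–3: 1; 9–10: 1; 9–8: 1/2; 9–4: 1/2.
All other pairs contribute 0.
Summing the contributions gives betweenness(2) = 15/2.

15/2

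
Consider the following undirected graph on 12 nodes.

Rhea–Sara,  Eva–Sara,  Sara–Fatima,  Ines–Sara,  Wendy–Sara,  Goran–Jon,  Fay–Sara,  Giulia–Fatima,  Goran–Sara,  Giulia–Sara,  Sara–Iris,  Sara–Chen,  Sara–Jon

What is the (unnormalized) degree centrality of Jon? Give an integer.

2

Jon is directly tied to Goran and Sara. That is 2 neighbors, so the degree of Jon is 2.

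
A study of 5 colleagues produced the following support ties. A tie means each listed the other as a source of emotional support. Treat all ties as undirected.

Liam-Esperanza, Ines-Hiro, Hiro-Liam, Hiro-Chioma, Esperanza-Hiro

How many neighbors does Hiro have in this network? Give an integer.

4

Hiro is directly tied to Chioma, Esperanza, Ines, and Liam. That is 4 neighbors, so the degree of Hiro is 4.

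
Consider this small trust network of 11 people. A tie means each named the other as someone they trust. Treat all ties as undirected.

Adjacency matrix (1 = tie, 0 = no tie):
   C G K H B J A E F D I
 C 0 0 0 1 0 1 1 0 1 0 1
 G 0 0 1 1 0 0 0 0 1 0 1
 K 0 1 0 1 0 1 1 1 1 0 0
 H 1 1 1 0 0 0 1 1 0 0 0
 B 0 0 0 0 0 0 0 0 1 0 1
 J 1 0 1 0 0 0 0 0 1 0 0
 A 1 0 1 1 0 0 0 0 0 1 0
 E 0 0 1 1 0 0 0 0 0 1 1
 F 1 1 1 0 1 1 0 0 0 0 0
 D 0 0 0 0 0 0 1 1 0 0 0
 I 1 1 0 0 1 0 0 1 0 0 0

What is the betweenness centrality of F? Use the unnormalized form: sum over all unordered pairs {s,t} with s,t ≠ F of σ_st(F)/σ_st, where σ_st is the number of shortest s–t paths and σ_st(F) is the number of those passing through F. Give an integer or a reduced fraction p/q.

Pairs whose geodesics pass through F — C–G: 1/3; C–K: 1/4; C–B: 1/2; G–B: 1/2; G–J: 1/2; K–B: 1; H–B: 3/6; B–J: 1; B–A: 2/3.
All other pairs contribute 0.
Summing the contributions gives betweenness(F) = 21/4.

21/4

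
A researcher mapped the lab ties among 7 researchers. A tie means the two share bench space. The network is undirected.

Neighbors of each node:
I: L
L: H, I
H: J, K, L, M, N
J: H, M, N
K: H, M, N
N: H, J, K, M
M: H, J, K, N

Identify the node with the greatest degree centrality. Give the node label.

H

Degrees — H:5, I:1, J:3, K:3, L:2, M:4, N:4.
The maximum is 5, attained only by H.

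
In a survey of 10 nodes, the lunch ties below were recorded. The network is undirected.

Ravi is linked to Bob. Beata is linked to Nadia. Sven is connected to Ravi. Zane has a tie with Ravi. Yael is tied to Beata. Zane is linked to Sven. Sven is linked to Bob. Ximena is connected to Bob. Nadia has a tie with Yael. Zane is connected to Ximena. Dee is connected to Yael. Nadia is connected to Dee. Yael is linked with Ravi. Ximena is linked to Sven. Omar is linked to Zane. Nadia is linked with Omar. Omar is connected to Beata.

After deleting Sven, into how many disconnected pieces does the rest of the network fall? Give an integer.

Sven's neighbors (Bob, Ravi, Ximena, and Zane) remain reachable from one another through other ties, so the rest of the network stays in one piece.

1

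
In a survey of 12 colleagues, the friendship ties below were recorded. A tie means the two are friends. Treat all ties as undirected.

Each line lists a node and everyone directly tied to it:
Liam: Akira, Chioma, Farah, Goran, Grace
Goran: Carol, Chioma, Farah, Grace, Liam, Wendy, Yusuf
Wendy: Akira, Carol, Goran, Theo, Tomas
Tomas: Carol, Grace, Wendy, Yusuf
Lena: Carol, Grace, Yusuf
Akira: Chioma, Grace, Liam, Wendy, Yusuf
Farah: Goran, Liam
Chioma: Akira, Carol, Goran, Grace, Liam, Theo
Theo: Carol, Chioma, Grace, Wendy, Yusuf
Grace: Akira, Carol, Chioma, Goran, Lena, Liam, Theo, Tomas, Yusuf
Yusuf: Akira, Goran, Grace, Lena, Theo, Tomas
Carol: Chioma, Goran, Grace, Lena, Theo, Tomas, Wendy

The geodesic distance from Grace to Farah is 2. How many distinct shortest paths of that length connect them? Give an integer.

The shortest distance is 2. The length-2 paths are: Grace–Goran–Farah; Grace–Liam–Farah.
That gives 2 distinct shortest paths.

2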